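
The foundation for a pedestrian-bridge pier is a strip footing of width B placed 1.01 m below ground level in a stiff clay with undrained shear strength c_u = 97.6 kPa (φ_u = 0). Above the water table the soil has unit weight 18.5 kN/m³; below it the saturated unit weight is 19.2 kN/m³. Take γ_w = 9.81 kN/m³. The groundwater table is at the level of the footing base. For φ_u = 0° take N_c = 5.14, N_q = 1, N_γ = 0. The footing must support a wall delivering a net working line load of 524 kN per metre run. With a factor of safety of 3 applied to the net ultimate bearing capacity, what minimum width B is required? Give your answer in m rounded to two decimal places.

Effective surcharge at the founding depth q = γ·D_f = 18.5 × 1.01 = 18.685 kPa.
q_ult = c·N_c + q·N_q
     = 97.6 × 5.14 + 18.685 × 1
     = 501.66 + 18.685 = 520.35 kPa.
For φ = 0 the ½γBN_γ term vanishes, so q_ult is independent of B. q_net = 520.35 − 18.685 = 501.66 kPa; q_all(net) = 501.66/3 = 167.22 kPa.
Required width B = w / q_all(net) = 524 / 167.22 = 3.134 m.

B = 3.13 m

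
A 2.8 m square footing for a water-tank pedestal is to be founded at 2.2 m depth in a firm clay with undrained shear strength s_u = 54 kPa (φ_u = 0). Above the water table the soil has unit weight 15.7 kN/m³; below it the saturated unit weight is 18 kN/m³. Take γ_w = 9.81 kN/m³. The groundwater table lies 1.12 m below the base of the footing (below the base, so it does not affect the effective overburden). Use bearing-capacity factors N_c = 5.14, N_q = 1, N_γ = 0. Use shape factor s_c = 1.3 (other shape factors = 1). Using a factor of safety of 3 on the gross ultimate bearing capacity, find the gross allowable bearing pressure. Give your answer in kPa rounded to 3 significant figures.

q_all ≈ 132 kPa

Effective surcharge at the founding depth q = γ·D_f = 15.7 × 2.2 = 34.54 kPa.
q_ult = c·N_c·s_c + q·N_q
     = 54 × 5.14 × 1.3 + 34.54 × 1
     = 360.83 + 34.54 = 395.37 kPa.
q_all = 395.37 / 3 = 131.79 kPa.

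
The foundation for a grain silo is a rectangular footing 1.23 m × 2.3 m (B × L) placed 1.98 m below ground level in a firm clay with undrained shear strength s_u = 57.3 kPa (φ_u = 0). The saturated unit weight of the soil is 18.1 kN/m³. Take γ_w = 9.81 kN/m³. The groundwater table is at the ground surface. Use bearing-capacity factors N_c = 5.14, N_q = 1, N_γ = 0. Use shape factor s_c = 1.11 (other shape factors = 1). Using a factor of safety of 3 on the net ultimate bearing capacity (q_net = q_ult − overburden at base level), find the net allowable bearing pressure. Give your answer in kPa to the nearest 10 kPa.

Water table at ground surface, so effective unit weight γ' = 18.1 − 9.81 = 8.29 kN/m³ is used throughout; overburden q = 8.29 × 1.98 = 16.414 kPa.
Cohesion term c·N_c·s_c = 57.3 × 5.14 × 1.11 = 326.92 kPa; surcharge term q·N_q = 16.414 × 1 = 16.414 kPa.
q_ult = 326.92 + 16.414 = 343.33 kPa.
q_net = 343.33 − 16.414 = 326.92 kPa.
q_all(net) = 326.92 / 3 = 108.97 kPa.

q_all(net) ≈ 110 kPa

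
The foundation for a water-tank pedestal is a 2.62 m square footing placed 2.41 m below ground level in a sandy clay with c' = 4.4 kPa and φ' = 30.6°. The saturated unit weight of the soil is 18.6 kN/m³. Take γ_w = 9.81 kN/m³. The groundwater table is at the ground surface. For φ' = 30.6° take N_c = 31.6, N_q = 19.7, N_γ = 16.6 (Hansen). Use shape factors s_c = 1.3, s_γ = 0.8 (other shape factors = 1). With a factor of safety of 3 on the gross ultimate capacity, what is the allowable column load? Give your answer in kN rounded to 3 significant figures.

P_all ≈ 1720 kN

With the water table at the surface the whole profile is submerged: γ' = 18.6 − 9.81 = 8.79 kN/m³, so q = γ'·D_f = 21.184 kPa; the same γ' applies in the ½γBN_γ term.
q_ult = c·N_c·s_c + q·N_q + 0.5·γ·B·N_γ·s_γ
     = 4.4 × 31.6 × 1.3 + 21.184 × 19.7 + 0.5 × 8.79 × 2.62 × 16.6 × 0.8
     = 180.75 + 417.32 + 152.92 = 750.99 kPa.
Gross allowable pressure q_all = 750.99 / 3 = 250.33 kPa.
Footing area = 6.8644 m², so allowable column load = 250.33 × 6.8644 = 1718.4 kN.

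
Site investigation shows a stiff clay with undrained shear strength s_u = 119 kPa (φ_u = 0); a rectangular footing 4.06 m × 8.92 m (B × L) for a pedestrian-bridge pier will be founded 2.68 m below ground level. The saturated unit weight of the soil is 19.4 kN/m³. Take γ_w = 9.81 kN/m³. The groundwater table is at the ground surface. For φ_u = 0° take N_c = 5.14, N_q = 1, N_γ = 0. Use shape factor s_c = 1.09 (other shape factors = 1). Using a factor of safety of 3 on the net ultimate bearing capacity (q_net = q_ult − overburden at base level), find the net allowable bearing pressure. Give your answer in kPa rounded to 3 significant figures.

With the water table at the surface the whole profile is submerged: γ' = 19.4 − 9.81 = 9.59 kN/m³, so q = γ'·D_f = 25.701 kPa.
q_ult = c·N_c·s_c + q·N_q
     = 119 × 5.14 × 1.09 + 25.701 × 1
     = 666.71 + 25.701 = 692.41 kPa.
q_net = 692.41 − 25.701 = 666.71 kPa.
q_all(net) = 666.71 / 3 = 222.24 kPa.

q_all(net) ≈ 222 kPa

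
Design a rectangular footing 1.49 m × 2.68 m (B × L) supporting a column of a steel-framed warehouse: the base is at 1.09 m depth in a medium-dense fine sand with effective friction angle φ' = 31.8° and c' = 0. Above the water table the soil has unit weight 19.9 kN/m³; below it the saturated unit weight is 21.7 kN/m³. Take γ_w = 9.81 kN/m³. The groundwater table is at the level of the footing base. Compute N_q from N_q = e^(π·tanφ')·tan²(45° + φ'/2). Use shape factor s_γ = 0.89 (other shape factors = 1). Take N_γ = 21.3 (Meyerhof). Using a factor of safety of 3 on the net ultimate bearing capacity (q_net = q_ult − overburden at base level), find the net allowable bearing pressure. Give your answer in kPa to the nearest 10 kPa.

q_all(net) ≈ 210 kPa

N_q = e^(π·tan31.8°)·tan²(60.9°) = 22.64.
Overburden at base level: q = 19.9 × 1.09 = 21.691 kPa.
Below the base the soil is submerged, so the ½γBN_γ term uses γ' = 21.7 − 9.81 = 11.89 kN/m³.
Surcharge term q·N_q = 21.691 × 22.64 = 491.08 kPa; self-weight term 0.5·γ·B·N_γ·s_γ = 0.5 × 11.89 × 1.49 × 21.3 × 0.89 = 167.92 kPa.
q_ult = 491.08 + 167.92 = 659 kPa.
q_net = 659 − 21.691 = 637.31 kPa.
q_all(net) = 637.31 / 3 = 212.44 kPa.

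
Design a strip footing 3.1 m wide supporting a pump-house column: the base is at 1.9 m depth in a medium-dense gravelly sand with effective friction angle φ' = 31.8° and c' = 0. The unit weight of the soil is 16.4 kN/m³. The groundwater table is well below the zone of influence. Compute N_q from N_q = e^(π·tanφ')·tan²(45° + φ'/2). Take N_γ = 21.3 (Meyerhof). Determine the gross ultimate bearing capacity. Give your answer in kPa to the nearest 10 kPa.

q_ult ≈ 1250 kPa

tan31.8° = 0.62, so N_q = e^(π×0.62)·tan²(60.9°) = 7.014 × 3.228 = 22.64.
q = γ·D_f = 16.4 × 1.9 = 31.16 kPa.
q·N_q = 31.16 × 22.64 = 705.46 kPa
0.5·γ·B·N_γ = 0.5 × 16.4 × 3.1 × 21.3 = 541.45 kPa
q_ult = 705.46 + 541.45 = 1246.9 kPa.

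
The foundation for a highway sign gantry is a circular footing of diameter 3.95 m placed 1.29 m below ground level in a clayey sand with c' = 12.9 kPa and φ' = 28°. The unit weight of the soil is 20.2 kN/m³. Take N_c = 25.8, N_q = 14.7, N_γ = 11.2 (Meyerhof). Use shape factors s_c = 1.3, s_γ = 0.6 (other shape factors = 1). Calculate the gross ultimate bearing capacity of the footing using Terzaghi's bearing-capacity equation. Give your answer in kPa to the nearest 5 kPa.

q_ult ≈ 1085 kPa

Overburden at base level: q = 20.2 × 1.29 = 26.058 kPa.
Cohesion term c·N_c·s_c = 12.9 × 25.8 × 1.3 = 432.67 kPa; surcharge term q·N_q = 26.058 × 14.7 = 383.05 kPa; self-weight term 0.5·γ·B·N_γ·s_γ = 0.5 × 20.2 × 3.95 × 11.2 × 0.6 = 268.09 kPa.
q_ult = 432.67 + 383.05 + 268.09 = 1083.8 kPa.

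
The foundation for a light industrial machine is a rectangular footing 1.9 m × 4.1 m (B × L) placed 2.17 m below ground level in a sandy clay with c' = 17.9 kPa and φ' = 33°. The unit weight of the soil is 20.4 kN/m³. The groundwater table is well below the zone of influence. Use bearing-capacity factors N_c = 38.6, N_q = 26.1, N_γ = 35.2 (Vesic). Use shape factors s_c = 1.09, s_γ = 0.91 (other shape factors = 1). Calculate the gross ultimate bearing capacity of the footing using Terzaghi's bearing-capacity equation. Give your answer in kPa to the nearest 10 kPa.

q_ult ≈ 2530 kPa

Effective surcharge at the founding depth q = γ·D_f = 20.4 × 2.17 = 44.268 kPa.
q_ult = c·N_c·s_c + q·N_q + 0.5·γ·B·N_γ·s_γ
     = 17.9 × 38.6 × 1.09 + 44.268 × 26.1 + 0.5 × 20.4 × 1.9 × 35.2 × 0.91
     = 753.12 + 1155.4 + 620.78 = 2529.3 kPa.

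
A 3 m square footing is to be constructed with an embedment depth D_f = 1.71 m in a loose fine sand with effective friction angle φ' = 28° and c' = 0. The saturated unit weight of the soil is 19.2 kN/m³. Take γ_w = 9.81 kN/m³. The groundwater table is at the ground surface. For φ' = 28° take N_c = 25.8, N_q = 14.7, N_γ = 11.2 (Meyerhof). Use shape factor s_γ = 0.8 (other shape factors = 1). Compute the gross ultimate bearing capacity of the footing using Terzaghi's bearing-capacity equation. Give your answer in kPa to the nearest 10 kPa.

With the water table at the surface the whole profile is submerged: γ' = 19.2 − 9.81 = 9.39 kN/m³, so q = γ'·D_f = 16.057 kPa; the same γ' applies in the ½γBN_γ term.
q_ult = q·N_q + 0.5·γ·B·N_γ·s_γ
     = 16.057 × 14.7 + 0.5 × 9.39 × 3 × 11.2 × 0.8
     = 236.04 + 126.2 = 362.24 kPa.

q_ult ≈ 360 kPa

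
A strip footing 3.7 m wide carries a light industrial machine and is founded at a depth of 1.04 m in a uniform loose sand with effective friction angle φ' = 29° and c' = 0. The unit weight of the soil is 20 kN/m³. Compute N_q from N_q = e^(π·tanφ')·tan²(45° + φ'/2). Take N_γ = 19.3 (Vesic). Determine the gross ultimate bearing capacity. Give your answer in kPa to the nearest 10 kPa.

q_ult ≈ 1060 kPa

tan29° = 0.5543, so N_q = e^(π×0.5543)·tan²(59.5°) = 5.705 × 2.882 = 16.44.
Effective surcharge at the founding depth q = γ·D_f = 20 × 1.04 = 20.8 kPa.
q_ult = q·N_q + 0.5·γ·B·N_γ
     = 20.8 × 16.443 + 0.5 × 20 × 3.7 × 19.3
     = 342.02 + 714.1 = 1056.1 kPa.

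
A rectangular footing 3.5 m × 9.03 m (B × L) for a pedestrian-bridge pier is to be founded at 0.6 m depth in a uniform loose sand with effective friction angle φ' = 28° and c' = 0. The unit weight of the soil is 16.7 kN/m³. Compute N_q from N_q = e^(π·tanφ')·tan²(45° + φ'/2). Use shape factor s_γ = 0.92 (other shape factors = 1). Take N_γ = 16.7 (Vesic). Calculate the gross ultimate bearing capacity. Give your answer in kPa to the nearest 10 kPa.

q_ult ≈ 600 kPa

tan28° = 0.5317, so N_q = e^(π×0.5317)·tan²(59°) = 5.314 × 2.77 = 14.72.
Overburden at base level: q = 16.7 × 0.6 = 10.02 kPa.
Surcharge term q·N_q = 10.02 × 14.72 = 147.49 kPa; self-weight term 0.5·γ·B·N_γ·s_γ = 0.5 × 16.7 × 3.5 × 16.7 × 0.92 = 449.01 kPa.
q_ult = 147.49 + 449.01 = 596.51 kPa.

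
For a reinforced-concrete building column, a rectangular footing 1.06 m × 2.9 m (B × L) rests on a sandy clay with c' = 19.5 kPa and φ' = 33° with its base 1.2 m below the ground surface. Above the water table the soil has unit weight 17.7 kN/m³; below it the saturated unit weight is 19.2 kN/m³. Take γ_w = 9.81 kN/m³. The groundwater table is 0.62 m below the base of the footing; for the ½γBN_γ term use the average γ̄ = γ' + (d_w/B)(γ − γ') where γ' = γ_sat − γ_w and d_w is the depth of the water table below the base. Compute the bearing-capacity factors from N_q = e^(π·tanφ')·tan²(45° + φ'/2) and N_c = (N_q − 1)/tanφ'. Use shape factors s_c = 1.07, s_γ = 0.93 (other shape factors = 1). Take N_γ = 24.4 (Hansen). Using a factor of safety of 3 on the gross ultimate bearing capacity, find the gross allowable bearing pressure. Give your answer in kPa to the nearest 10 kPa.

q_all ≈ 510 kPa

N_q = e^(π·tan33°)·tan²(61.5°) = 26.09; N_c = (N_q − 1)/tanφ' = 38.64.
q = γ·D_f = 17.7 × 1.2 = 21.24 kPa.
γ' = 9.39 kN/m³; averaging over the depth B below the base, γ̄ = γ' + (d_w/B)(γ − γ') = 14.251 kN/m³.
c·N_c·s_c = 19.5 × 38.638 × 1.07 = 806.19 kPa
q·N_q = 21.24 × 26.092 = 554.19 kPa
0.5·γ·B·N_γ·s_γ = 0.5 × 14.251 × 1.06 × 24.4 × 0.93 = 171.39 kPa
q_ult = 806.19 + 554.19 + 171.39 = 1531.8 kPa.
q_all = 1531.8 / 3 = 510.59 kPa.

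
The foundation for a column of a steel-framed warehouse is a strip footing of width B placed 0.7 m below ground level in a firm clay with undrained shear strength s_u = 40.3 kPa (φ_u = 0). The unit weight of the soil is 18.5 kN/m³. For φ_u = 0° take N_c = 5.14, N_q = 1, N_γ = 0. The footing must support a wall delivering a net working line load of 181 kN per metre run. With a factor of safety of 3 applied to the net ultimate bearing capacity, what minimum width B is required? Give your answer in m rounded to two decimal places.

B = 2.62 m

q = γ·D_f = 18.5 × 0.7 = 12.95 kPa.
c·N_c = 40.3 × 5.14 = 207.14 kPa
q·N_q = 12.95 × 1 = 12.95 kPa
q_ult = 207.14 + 12.95 = 220.09 kPa.
For φ = 0 the ½γBN_γ term vanishes, so q_ult is independent of B. q_net = 220.09 − 12.95 = 207.14 kPa; q_all(net) = 207.14/3 = 69.047 kPa.
Required width B = w / q_all(net) = 181 / 69.047 = 2.621 m.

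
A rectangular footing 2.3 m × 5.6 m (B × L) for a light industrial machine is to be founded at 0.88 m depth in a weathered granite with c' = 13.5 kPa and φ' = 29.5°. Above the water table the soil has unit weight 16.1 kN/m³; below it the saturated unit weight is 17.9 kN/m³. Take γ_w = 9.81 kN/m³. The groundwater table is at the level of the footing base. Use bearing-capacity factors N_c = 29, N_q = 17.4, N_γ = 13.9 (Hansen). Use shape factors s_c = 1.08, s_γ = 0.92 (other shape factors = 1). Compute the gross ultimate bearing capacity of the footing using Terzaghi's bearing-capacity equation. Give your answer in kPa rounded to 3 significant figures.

Effective surcharge at the founding depth q = γ·D_f = 16.1 × 0.88 = 14.168 kPa.
The water table coincides with the base, so in the self-weight term γ → γ' = 8.09 kN/m³.
q_ult = c·N_c·s_c + q·N_q + 0.5·γ·B·N_γ·s_γ
     = 13.5 × 29 × 1.08 + 14.168 × 17.4 + 0.5 × 8.09 × 2.3 × 13.9 × 0.92
     = 422.82 + 246.52 + 118.97 = 788.32 kPa.

q_ult ≈ 788 kPa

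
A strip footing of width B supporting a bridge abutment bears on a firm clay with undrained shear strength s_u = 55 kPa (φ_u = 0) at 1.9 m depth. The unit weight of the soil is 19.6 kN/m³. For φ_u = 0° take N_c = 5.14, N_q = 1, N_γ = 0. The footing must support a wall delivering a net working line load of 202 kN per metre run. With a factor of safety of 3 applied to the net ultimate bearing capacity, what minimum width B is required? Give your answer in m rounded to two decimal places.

B = 2.14 m

q = γ·D_f = 19.6 × 1.9 = 37.24 kPa.
c·N_c = 55 × 5.14 = 282.7 kPa
q·N_q = 37.24 × 1 = 37.24 kPa
q_ult = 282.7 + 37.24 = 319.94 kPa.
For φ = 0 the ½γBN_γ term vanishes, so q_ult is independent of B. q_net = 319.94 − 37.24 = 282.7 kPa; q_all(net) = 282.7/3 = 94.233 kPa.
Required width B = w / q_all(net) = 202 / 94.233 = 2.144 m.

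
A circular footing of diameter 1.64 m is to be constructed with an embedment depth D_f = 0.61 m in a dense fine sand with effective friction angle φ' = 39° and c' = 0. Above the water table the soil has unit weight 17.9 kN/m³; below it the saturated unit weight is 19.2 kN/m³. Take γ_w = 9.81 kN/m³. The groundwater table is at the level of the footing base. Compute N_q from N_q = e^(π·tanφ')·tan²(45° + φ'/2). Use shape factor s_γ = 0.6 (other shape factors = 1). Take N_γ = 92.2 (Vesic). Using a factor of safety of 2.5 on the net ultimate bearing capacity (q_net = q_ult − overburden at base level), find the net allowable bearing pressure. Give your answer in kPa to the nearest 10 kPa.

N_q = e^(π·tan39°)·tan²(64.5°) = 55.96.
Overburden at base level: q = 17.9 × 0.61 = 10.919 kPa.
Below the base the soil is submerged, so the ½γBN_γ term uses γ' = 19.2 − 9.81 = 9.39 kN/m³.
Surcharge term q·N_q = 10.919 × 55.957 = 611 kPa; self-weight term 0.5·γ·B·N_γ·s_γ = 0.5 × 9.39 × 1.64 × 92.2 × 0.6 = 425.95 kPa.
q_ult = 611 + 425.95 = 1037 kPa.
q_net = 1037 − 10.919 = 1026 kPa.
q_all(net) = 1026 / 2.5 = 410.41 kPa.

q_all(net) ≈ 410 kPa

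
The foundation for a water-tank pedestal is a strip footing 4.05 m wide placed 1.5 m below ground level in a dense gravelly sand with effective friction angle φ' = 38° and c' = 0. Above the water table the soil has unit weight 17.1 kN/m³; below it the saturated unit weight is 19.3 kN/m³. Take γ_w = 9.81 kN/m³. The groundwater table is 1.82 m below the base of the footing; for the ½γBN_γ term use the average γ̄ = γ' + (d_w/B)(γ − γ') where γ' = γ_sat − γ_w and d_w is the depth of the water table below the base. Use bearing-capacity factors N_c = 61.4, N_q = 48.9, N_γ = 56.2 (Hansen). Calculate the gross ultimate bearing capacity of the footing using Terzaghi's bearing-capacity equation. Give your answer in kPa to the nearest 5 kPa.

q_ult ≈ 2725 kPa

q = γ·D_f = 17.1 × 1.5 = 25.65 kPa.
γ' = 9.49 kN/m³; averaging over the depth B below the base, γ̄ = γ' + (d_w/B)(γ − γ') = 12.91 kN/m³.
q·N_q = 25.65 × 48.9 = 1254.3 kPa
0.5·γ·B·N_γ = 0.5 × 12.91 × 4.05 × 56.2 = 1469.2 kPa
q_ult = 1254.3 + 1469.2 = 2723.5 kPa.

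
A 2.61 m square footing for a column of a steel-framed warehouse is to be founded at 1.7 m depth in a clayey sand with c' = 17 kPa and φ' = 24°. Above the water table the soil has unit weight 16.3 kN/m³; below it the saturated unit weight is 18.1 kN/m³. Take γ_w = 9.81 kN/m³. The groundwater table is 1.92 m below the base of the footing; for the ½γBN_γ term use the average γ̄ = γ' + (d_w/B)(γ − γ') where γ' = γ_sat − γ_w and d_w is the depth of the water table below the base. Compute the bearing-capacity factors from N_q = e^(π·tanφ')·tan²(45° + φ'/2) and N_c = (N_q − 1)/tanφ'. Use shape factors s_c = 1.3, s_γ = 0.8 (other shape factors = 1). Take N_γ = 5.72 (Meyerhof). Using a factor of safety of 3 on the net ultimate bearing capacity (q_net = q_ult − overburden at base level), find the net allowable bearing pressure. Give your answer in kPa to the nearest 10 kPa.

q_all(net) ≈ 250 kPa

N_q = e^(π·tan24°)·tan²(57°) = 9.6; N_c = (N_q − 1)/tanφ' = 19.32.
Effective surcharge at the founding depth q = γ·D_f = 16.3 × 1.7 = 27.71 kPa.
With d_w = 1.92 m < B, γ̄ = 8.29 + (1.92/2.61) × (16.3 − 8.29) = 14.182 kN/m³.
q_ult = c·N_c·s_c + q·N_q + 0.5·γ·B·N_γ·s_γ
     = 17 × 19.324 × 1.3 + 27.71 × 9.6034 + 0.5 × 14.182 × 2.61 × 5.72 × 0.8
     = 427.05 + 266.11 + 84.693 = 777.85 kPa.
q_net = 777.85 − 27.71 = 750.14 kPa.
q_all(net) = 750.14 / 3 = 250.05 kPa.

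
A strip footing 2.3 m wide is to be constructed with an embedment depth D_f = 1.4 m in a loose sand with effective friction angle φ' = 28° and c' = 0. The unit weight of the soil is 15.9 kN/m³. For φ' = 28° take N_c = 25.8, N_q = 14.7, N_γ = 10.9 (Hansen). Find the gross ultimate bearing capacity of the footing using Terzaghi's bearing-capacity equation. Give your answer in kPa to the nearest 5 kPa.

q = γ·D_f = 15.9 × 1.4 = 22.26 kPa.
q·N_q = 22.26 × 14.7 = 327.22 kPa
0.5·γ·B·N_γ = 0.5 × 15.9 × 2.3 × 10.9 = 199.31 kPa
q_ult = 327.22 + 199.31 = 526.53 kPa.

q_ult ≈ 525 kPa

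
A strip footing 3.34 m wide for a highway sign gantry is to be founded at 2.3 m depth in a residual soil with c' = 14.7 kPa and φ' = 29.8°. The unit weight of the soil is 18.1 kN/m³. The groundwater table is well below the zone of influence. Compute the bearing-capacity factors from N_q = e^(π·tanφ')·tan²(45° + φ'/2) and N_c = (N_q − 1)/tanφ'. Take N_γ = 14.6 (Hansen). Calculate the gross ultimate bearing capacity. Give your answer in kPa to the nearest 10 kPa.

q_ult ≈ 1630 kPa

tan29.8° = 0.5727, so N_q = e^(π×0.5727)·tan²(59.9°) = 6.045 × 2.976 = 17.99.
N_c = (17.99 − 1)/tan29.8° = 29.66.
q = γ·D_f = 18.1 × 2.3 = 41.63 kPa.
c·N_c = 14.7 × 29.665 = 436.07 kPa
q·N_q = 41.63 × 17.989 = 748.89 kPa
0.5·γ·B·N_γ = 0.5 × 18.1 × 3.34 × 14.6 = 441.31 kPa
q_ult = 436.07 + 748.89 + 441.31 = 1626.3 kPa.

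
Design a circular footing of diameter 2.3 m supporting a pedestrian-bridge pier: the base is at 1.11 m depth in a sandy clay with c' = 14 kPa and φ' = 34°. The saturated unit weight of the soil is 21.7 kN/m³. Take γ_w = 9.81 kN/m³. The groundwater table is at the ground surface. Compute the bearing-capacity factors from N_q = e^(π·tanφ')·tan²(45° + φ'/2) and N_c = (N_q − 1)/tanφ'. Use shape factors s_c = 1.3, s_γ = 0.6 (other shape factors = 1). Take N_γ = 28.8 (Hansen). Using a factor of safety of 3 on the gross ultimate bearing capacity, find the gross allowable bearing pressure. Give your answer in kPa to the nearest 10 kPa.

N_q = e^(π·tan34°)·tan²(62°) = 29.44; N_c = (N_q − 1)/tanφ' = 42.16.
γ' = 21.7 − 9.81 = 11.89 kN/m³ (submerged throughout). q = 11.89 × 1.11 = 13.198 kPa; the same γ' applies in the ½γBN_γ term.
c·N_c·s_c = 14 × 42.164 × 1.3 = 767.38 kPa
q·N_q = 13.198 × 29.44 = 388.54 kPa
0.5·γ·B·N_γ·s_γ = 0.5 × 11.89 × 2.3 × 28.8 × 0.6 = 236.28 kPa
q_ult = 767.38 + 388.54 + 236.28 = 1392.2 kPa.
q_all = 1392.2 / 3 = 464.07 kPa.

q_all ≈ 460 kPa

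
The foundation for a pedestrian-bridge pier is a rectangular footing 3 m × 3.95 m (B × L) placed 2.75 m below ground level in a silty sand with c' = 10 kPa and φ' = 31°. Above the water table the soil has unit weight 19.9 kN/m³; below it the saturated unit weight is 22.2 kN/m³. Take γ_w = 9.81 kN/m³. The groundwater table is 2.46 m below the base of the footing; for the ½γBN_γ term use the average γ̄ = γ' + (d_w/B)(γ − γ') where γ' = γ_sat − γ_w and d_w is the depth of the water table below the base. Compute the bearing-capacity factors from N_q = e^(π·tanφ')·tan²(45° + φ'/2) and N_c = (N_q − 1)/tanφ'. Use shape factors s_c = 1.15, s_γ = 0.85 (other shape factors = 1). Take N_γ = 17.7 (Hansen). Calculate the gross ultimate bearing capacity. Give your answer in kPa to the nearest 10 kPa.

tan31° = 0.6009, so N_q = e^(π×0.6009)·tan²(60.5°) = 6.604 × 3.124 = 20.63.
N_c = (20.63 − 1)/tan31° = 32.67.
Overburden at base level: q = 19.9 × 2.75 = 54.725 kPa.
The water table is 2.46 m below the base (< B = 3 m), so the ½γBN_γ term uses γ̄ = γ' + (d_w/B)(γ − γ') = 12.39 + (2.46/3)(19.9 − 12.39) = 18.548 kN/m³.
Cohesion term c·N_c·s_c = 10 × 32.671 × 1.15 = 375.72 kPa; surcharge term q·N_q = 54.725 × 20.631 = 1129 kPa; self-weight term 0.5·γ·B·N_γ·s_γ = 0.5 × 18.548 × 3 × 17.7 × 0.85 = 418.59 kPa.
q_ult = 375.72 + 1129 + 418.59 = 1923.3 kPa.

q_ult ≈ 1920 kPa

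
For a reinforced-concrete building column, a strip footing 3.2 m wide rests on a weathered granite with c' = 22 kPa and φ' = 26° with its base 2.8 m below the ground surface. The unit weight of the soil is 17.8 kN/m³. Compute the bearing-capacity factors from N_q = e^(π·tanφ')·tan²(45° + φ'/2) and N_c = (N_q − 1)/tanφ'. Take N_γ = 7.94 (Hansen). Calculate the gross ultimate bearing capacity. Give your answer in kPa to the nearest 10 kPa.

q_ult ≈ 1310 kPa

tan26° = 0.4877, so N_q = e^(π×0.4877)·tan²(58°) = 4.629 × 2.561 = 11.85.
N_c = (11.85 − 1)/tan26° = 22.25.
Effective surcharge at the founding depth q = γ·D_f = 17.8 × 2.8 = 49.84 kPa.
q_ult = c·N_c + q·N_q + 0.5·γ·B·N_γ
     = 22 × 22.254 + 49.84 × 11.854 + 0.5 × 17.8 × 3.2 × 7.94
     = 489.6 + 590.81 + 226.13 = 1306.5 kPa.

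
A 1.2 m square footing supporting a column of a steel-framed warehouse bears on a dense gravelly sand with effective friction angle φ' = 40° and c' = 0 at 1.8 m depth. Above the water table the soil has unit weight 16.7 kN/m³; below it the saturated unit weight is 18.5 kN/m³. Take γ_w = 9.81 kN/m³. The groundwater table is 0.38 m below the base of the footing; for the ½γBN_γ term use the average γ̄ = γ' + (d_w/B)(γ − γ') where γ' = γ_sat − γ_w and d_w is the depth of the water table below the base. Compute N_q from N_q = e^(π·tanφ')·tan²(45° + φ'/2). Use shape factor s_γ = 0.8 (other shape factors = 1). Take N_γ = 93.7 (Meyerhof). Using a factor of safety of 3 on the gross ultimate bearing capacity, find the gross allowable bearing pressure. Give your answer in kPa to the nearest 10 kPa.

N_q = e^(π·tan40°)·tan²(65°) = 64.2.
Overburden at base level: q = 16.7 × 1.8 = 30.06 kPa.
The water table is 0.38 m below the base (< B = 1.2 m), so the ½γBN_γ term uses γ̄ = γ' + (d_w/B)(γ − γ') = 8.69 + (0.38/1.2)(16.7 − 8.69) = 11.226 kN/m³.
Surcharge term q·N_q = 30.06 × 64.195 = 1929.7 kPa; self-weight term 0.5·γ·B·N_γ·s_γ = 0.5 × 11.226 × 1.2 × 93.7 × 0.8 = 504.92 kPa.
q_ult = 1929.7 + 504.92 = 2434.6 kPa.
q_all = 2434.6 / 3 = 811.54 kPa.

q_all ≈ 810 kPa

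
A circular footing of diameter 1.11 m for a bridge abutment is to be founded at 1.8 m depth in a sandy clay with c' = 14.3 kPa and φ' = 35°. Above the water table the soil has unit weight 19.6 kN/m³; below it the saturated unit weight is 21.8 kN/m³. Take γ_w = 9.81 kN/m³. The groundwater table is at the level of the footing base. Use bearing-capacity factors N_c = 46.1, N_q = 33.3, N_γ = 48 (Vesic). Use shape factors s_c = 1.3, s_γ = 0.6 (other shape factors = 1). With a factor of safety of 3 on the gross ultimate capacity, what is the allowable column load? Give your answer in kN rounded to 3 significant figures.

Effective surcharge at the founding depth q = γ·D_f = 19.6 × 1.8 = 35.28 kPa.
The water table coincides with the base, so in the self-weight term γ → γ' = 11.99 kN/m³.
q_ult = c·N_c·s_c + q·N_q + 0.5·γ·B·N_γ·s_γ
     = 14.3 × 46.1 × 1.3 + 35.28 × 33.3 + 0.5 × 11.99 × 1.11 × 48 × 0.6
     = 857 + 1174.8 + 191.65 = 2223.5 kPa.
Gross allowable pressure q_all = 2223.5 / 3 = 741.16 kPa.
Footing area = 0.9677 m², so allowable column load = 741.16 × 0.9677 = 717.22 kN.

P_all ≈ 717 kN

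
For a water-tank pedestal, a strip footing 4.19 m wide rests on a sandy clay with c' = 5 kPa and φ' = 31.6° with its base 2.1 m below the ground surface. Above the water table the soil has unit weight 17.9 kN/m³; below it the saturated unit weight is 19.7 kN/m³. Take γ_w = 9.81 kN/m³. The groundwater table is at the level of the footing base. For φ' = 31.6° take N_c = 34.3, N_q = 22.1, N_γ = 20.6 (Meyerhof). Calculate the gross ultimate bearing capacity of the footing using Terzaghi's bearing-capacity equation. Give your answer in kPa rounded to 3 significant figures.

q_ult ≈ 1430 kPa

Overburden at base level: q = 17.9 × 2.1 = 37.59 kPa.
Below the base the soil is submerged, so the ½γBN_γ term uses γ' = 19.7 − 9.81 = 9.89 kN/m³.
Cohesion term c·N_c = 5 × 34.3 = 171.5 kPa; surcharge term q·N_q = 37.59 × 22.1 = 830.74 kPa; self-weight term 0.5·γ·B·N_γ = 0.5 × 9.89 × 4.19 × 20.6 = 426.82 kPa.
q_ult = 171.5 + 830.74 + 426.82 = 1429.1 kPa.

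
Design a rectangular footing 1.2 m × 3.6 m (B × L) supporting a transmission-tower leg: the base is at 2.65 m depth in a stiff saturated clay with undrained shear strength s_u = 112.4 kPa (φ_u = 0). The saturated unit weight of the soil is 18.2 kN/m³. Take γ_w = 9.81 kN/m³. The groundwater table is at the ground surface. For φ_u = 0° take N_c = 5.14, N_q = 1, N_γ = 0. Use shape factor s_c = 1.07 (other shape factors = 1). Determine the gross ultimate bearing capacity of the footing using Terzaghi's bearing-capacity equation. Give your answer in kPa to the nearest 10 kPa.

Water table at ground surface, so effective unit weight γ' = 18.2 − 9.81 = 8.39 kN/m³ is used throughout; overburden q = 8.39 × 2.65 = 22.233 kPa.
Cohesion term c·N_c·s_c = 112.4 × 5.14 × 1.07 = 618.18 kPa; surcharge term q·N_q = 22.233 × 1 = 22.233 kPa.
q_ult = 618.18 + 22.233 = 640.41 kPa.

q_ult ≈ 640 kPa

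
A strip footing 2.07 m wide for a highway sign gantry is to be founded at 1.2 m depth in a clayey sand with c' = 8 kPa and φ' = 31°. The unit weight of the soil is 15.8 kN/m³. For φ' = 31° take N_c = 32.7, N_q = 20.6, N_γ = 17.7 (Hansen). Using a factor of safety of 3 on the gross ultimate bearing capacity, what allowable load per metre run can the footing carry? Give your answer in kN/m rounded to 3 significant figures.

≈ 650 kN/m

Effective surcharge at the founding depth q = γ·D_f = 15.8 × 1.2 = 18.96 kPa.
q_ult = c·N_c + q·N_q + 0.5·γ·B·N_γ
     = 8 × 32.7 + 18.96 × 20.6 + 0.5 × 15.8 × 2.07 × 17.7
     = 261.6 + 390.58 + 289.45 = 941.62 kPa.
Gross allowable pressure q_all = 941.62 / 3 = 313.87 kPa.
Allowable wall load = q_all × B = 313.87 × 2.07 = 649.72 kN per metre run.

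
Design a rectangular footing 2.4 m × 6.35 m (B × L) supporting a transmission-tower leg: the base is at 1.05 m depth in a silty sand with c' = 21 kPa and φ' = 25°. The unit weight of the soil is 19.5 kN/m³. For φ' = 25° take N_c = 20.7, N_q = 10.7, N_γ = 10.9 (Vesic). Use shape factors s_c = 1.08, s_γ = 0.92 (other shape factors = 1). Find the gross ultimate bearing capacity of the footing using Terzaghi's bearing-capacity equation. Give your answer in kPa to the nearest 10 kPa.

q_ult ≈ 920 kPa

q = γ·D_f = 19.5 × 1.05 = 20.475 kPa.
c·N_c·s_c = 21 × 20.7 × 1.08 = 469.48 kPa
q·N_q = 20.475 × 10.7 = 219.08 kPa
0.5·γ·B·N_γ·s_γ = 0.5 × 19.5 × 2.4 × 10.9 × 0.92 = 234.66 kPa
q_ult = 469.48 + 219.08 + 234.66 = 923.21 kPa.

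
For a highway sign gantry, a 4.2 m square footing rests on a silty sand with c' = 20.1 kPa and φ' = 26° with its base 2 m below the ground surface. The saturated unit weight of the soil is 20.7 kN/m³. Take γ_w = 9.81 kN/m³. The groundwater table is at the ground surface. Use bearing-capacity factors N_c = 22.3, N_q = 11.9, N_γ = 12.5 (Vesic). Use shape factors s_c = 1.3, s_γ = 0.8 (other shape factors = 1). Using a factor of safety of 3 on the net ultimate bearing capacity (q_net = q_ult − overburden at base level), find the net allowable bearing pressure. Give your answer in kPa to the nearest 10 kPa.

γ' = 20.7 − 9.81 = 10.89 kN/m³ (submerged throughout). q = 10.89 × 2 = 21.78 kPa; the same γ' applies in the ½γBN_γ term.
c·N_c·s_c = 20.1 × 22.3 × 1.3 = 582.7 kPa
q·N_q = 21.78 × 11.9 = 259.18 kPa
0.5·γ·B·N_γ·s_γ = 0.5 × 10.89 × 4.2 × 12.5 × 0.8 = 228.69 kPa
q_ult = 582.7 + 259.18 + 228.69 = 1070.6 kPa.
q_net = 1070.6 − 21.78 = 1048.8 kPa.
q_all(net) = 1048.8 / 3 = 349.6 kPa.

q_all(net) ≈ 350 kPa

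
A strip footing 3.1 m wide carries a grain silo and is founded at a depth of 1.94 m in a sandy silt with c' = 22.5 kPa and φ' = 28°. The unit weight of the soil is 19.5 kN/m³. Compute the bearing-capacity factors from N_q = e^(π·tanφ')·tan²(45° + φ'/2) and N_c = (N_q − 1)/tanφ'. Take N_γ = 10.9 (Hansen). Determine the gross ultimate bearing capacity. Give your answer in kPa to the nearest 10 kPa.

tan28° = 0.5317, so N_q = e^(π×0.5317)·tan²(59°) = 5.314 × 2.77 = 14.72.
N_c = (14.72 − 1)/tan28° = 25.8.
Overburden at base level: q = 19.5 × 1.94 = 37.83 kPa.
Cohesion term c·N_c = 22.5 × 25.803 = 580.58 kPa; surcharge term q·N_q = 37.83 × 14.72 = 556.85 kPa; self-weight term 0.5·γ·B·N_γ = 0.5 × 19.5 × 3.1 × 10.9 = 329.45 kPa.
q_ult = 580.58 + 556.85 + 329.45 = 1466.9 kPa.

q_ult ≈ 1470 kPa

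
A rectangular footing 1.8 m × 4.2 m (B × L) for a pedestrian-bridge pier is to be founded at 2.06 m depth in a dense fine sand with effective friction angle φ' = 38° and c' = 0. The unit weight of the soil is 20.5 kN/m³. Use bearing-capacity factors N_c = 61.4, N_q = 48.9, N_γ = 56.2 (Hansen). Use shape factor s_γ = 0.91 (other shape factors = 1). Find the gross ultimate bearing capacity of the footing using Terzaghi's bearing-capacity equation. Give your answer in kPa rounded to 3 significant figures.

Overburden at base level: q = 20.5 × 2.06 = 42.23 kPa.
Surcharge term q·N_q = 42.23 × 48.9 = 2065 kPa; self-weight term 0.5·γ·B·N_γ·s_γ = 0.5 × 20.5 × 1.8 × 56.2 × 0.91 = 943.57 kPa.
q_ult = 2065 + 943.57 = 3008.6 kPa.

q_ult ≈ 3010 kPa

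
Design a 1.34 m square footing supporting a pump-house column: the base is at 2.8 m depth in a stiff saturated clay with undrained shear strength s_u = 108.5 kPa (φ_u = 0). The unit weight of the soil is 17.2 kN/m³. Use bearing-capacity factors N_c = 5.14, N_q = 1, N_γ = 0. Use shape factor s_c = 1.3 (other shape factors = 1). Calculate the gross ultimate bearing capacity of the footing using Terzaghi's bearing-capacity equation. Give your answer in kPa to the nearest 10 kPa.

q = γ·D_f = 17.2 × 2.8 = 48.16 kPa.
c·N_c·s_c = 108.5 × 5.14 × 1.3 = 725 kPa
q·N_q = 48.16 × 1 = 48.16 kPa
q_ult = 725 + 48.16 = 773.16 kPa.

q_ult ≈ 770 kPa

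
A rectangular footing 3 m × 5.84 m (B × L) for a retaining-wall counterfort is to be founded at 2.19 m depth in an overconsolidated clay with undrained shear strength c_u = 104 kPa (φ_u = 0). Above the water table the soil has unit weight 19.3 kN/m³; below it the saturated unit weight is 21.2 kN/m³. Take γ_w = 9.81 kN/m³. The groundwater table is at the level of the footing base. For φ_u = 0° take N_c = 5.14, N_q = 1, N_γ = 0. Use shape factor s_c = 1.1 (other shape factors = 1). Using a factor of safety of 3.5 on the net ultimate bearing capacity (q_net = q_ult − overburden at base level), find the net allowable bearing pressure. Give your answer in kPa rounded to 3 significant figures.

Effective surcharge at the founding depth q = γ·D_f = 19.3 × 2.19 = 42.267 kPa.
q_ult = c·N_c·s_c + q·N_q
     = 104 × 5.14 × 1.1 + 42.267 × 1
     = 588.02 + 42.267 = 630.28 kPa.
q_net = 630.28 − 42.267 = 588.02 kPa.
q_all(net) = 588.02 / 3.5 = 168 kPa.

q_all(net) ≈ 168 kPa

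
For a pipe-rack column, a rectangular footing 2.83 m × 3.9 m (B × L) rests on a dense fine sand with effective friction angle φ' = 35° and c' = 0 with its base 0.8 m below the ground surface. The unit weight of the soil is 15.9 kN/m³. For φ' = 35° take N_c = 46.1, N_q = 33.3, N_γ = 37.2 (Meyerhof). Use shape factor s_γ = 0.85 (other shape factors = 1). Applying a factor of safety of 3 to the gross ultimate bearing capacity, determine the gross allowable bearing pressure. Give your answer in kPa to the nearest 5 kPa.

q_all ≈ 380 kPa

Effective surcharge at the founding depth q = γ·D_f = 15.9 × 0.8 = 12.72 kPa.
q_ult = q·N_q + 0.5·γ·B·N_γ·s_γ
     = 12.72 × 33.3 + 0.5 × 15.9 × 2.83 × 37.2 × 0.85
     = 423.58 + 711.4 = 1135 kPa.
q_all = q_ult / FS = 1135 / 3 = 378.33 kPa.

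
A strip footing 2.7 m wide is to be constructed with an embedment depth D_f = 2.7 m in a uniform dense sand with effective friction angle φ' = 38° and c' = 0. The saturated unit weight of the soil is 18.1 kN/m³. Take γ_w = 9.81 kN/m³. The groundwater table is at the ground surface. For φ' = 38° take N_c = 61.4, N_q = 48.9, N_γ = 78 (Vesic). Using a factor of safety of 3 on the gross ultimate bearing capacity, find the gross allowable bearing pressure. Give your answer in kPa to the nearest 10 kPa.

q_all ≈ 660 kPa

Water table at ground surface, so effective unit weight γ' = 18.1 − 9.81 = 8.29 kN/m³ is used throughout; overburden q = 8.29 × 2.7 = 22.383 kPa; the same γ' applies in the ½γBN_γ term.
Surcharge term q·N_q = 22.383 × 48.9 = 1094.5 kPa; self-weight term 0.5·γ·B·N_γ = 0.5 × 8.29 × 2.7 × 78 = 872.94 kPa.
q_ult = 1094.5 + 872.94 = 1967.5 kPa.
q_all = 1967.5 / 3 = 655.82 kPa.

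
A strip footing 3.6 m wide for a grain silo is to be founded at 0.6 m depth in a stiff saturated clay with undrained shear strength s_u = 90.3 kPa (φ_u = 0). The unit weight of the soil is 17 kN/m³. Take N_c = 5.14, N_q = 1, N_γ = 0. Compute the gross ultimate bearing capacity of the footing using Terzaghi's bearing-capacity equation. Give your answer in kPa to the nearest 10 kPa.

q_ult ≈ 470 kPa

Effective surcharge at the founding depth q = γ·D_f = 17 × 0.6 = 10.2 kPa.
q_ult = c·N_c + q·N_q
     = 90.3 × 5.14 + 10.2 × 1
     = 464.14 + 10.2 = 474.34 kPa.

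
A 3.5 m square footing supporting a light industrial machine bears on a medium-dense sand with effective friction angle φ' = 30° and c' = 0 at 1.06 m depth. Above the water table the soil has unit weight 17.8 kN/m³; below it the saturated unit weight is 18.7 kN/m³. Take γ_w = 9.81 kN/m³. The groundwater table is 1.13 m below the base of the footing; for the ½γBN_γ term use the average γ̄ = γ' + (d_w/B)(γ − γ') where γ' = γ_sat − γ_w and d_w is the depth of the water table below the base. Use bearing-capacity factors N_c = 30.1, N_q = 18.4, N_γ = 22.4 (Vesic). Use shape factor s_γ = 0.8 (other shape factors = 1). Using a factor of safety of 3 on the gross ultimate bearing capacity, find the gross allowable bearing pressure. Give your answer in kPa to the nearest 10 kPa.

q = γ·D_f = 17.8 × 1.06 = 18.868 kPa.
γ' = 8.89 kN/m³; averaging over the depth B below the base, γ̄ = γ' + (d_w/B)(γ − γ') = 11.767 kN/m³.
q·N_q = 18.868 × 18.4 = 347.17 kPa
0.5·γ·B·N_γ·s_γ = 0.5 × 11.767 × 3.5 × 22.4 × 0.8 = 369 kPa
q_ult = 347.17 + 369 = 716.17 kPa.
q_all = 716.17 / 3 = 238.72 kPa.

q_all ≈ 240 kPa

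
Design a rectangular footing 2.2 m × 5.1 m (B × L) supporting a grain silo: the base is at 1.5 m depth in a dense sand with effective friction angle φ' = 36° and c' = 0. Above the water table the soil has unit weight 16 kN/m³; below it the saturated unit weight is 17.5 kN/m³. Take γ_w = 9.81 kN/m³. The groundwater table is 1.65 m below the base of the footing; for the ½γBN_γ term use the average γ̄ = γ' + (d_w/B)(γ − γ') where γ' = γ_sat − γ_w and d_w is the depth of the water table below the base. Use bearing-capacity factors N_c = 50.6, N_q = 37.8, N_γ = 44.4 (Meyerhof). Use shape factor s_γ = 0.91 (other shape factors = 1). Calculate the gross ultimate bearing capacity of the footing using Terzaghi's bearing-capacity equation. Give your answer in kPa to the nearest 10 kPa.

q = γ·D_f = 16 × 1.5 = 24 kPa.
γ' = 7.69 kN/m³; averaging over the depth B below the base, γ̄ = γ' + (d_w/B)(γ − γ') = 13.922 kN/m³.
q·N_q = 24 × 37.8 = 907.2 kPa
0.5·γ·B·N_γ·s_γ = 0.5 × 13.922 × 2.2 × 44.4 × 0.91 = 618.78 kPa
q_ult = 907.2 + 618.78 = 1526 kPa.

q_ult ≈ 1530 kPa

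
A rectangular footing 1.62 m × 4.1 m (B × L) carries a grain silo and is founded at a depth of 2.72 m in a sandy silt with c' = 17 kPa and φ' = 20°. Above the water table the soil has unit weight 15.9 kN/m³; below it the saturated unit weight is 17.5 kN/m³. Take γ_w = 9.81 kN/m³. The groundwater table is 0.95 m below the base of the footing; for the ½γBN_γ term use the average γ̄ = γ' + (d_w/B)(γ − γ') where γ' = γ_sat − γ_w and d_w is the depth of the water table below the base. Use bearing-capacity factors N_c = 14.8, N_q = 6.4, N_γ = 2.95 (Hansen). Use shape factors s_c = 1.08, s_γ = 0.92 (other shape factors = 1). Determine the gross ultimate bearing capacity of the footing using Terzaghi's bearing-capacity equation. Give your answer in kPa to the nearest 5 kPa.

q_ult ≈ 575 kPa

Overburden at base level: q = 15.9 × 2.72 = 43.248 kPa.
The water table is 0.95 m below the base (< B = 1.62 m), so the ½γBN_γ term uses γ̄ = γ' + (d_w/B)(γ − γ') = 7.69 + (0.95/1.62)(15.9 − 7.69) = 12.505 kN/m³.
Cohesion term c·N_c·s_c = 17 × 14.8 × 1.08 = 271.73 kPa; surcharge term q·N_q = 43.248 × 6.4 = 276.79 kPa; self-weight term 0.5·γ·B·N_γ·s_γ = 0.5 × 12.505 × 1.62 × 2.95 × 0.92 = 27.489 kPa.
q_ult = 271.73 + 276.79 + 27.489 = 576 kPa.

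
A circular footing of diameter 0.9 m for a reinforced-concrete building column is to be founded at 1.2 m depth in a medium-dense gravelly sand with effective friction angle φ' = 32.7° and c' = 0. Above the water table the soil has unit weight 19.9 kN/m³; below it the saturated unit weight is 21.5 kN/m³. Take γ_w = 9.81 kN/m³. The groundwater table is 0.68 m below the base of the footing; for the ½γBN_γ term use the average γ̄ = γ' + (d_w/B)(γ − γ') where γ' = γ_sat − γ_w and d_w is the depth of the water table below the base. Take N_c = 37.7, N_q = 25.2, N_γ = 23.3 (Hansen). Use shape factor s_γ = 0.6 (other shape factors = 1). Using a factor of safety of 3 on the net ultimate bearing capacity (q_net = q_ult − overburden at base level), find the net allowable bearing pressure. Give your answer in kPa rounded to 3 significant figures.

q = γ·D_f = 19.9 × 1.2 = 23.88 kPa.
γ' = 11.69 kN/m³; averaging over the depth B below the base, γ̄ = γ' + (d_w/B)(γ − γ') = 17.893 kN/m³.
q·N_q = 23.88 × 25.2 = 601.78 kPa
0.5·γ·B·N_γ·s_γ = 0.5 × 17.893 × 0.9 × 23.3 × 0.6 = 112.57 kPa
q_ult = 601.78 + 112.57 = 714.34 kPa.
q_net = 714.34 − 23.88 = 690.46 kPa.
q_all(net) = 690.46 / 3 = 230.15 kPa.

q_all(net) ≈ 230 kPa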